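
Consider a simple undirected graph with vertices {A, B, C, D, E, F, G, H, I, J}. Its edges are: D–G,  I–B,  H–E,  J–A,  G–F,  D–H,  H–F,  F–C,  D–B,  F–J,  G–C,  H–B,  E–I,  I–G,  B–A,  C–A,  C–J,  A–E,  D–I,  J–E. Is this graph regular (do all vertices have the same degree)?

Yes

Degrees: A:4, B:4, C:4, D:4, E:4, F:4, G:4, H:4, I:4, J:4
All degrees equal 4; the graph is regular.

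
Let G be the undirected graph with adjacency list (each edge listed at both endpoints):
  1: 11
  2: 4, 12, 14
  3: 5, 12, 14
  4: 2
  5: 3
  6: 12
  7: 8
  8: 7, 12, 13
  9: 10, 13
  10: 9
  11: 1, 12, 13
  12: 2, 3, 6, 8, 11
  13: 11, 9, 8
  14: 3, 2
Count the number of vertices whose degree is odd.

Degrees: 1:1, 2:3, 3:3, 4:1, 5:1, 6:1, 7:1, 8:3, 9:2, 10:1, 11:3, 12:5, 13:3, 14:2
Odd-degree vertices: 1, 2, 3, 4, 5, 6, 7, 8, 10, 11, 12, 13.

12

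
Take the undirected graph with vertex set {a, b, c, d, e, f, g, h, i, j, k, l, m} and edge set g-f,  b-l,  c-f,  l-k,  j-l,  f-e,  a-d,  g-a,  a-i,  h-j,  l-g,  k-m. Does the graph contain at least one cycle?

The graph has 13 vertices, 12 edges, and 1 connected component.
Since 12 = 13 - 1, the graph is a forest and contains no cycle.

No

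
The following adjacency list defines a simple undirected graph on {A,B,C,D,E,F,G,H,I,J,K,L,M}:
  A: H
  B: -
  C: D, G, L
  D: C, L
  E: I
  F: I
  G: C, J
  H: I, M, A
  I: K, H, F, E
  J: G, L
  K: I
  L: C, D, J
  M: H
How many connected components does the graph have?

Component: {B}
Component: {C, D, G, J, L}
Component: {A, E, F, H, I, K, M}

3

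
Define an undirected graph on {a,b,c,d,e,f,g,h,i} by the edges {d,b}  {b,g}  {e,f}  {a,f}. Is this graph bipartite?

Yes

Partition the vertices as {c, d, f, g, h, i} vs {a, b, e}. Each listed edge has one endpoint in each part, so the graph is bipartite.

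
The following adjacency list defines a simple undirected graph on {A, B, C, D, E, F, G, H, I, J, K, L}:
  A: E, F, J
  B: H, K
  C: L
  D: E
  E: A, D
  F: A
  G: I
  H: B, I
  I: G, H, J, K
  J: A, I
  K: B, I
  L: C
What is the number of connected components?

Component: {C, L}
Component: {A, B, D, E, F, G, H, I, J, K}

2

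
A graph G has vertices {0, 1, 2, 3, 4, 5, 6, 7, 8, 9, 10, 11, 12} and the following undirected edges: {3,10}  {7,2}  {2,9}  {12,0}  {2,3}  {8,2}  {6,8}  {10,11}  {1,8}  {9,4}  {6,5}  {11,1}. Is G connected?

Component: {0, 12}
Component: {1, 2, 3, 4, 5, 6, 7, 8, 9, 10, 11}
No edge joins these 2 groups, so the graph is disconnected.

No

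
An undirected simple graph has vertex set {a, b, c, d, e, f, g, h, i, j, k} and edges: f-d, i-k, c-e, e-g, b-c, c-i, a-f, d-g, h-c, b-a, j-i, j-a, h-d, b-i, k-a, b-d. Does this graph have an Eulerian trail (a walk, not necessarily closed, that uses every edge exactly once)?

Degrees: a:4, b:4, c:4, d:4, e:2, f:2, g:2, h:2, i:4, j:2, k:2
Odd-degree vertices: none (0 total).
With 0 odd-degree vertices and all edges in one connected piece, an Eulerian trail exists.

Yes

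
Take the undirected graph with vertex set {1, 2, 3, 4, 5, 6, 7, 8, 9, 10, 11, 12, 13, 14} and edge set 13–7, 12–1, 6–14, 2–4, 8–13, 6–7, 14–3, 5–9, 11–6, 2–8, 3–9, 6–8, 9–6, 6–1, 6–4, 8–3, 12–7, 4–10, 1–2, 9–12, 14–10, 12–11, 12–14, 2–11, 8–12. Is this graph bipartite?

A valid 2-coloring puts {2, 3, 5, 6, 10, 12, 13} on one side and {1, 4, 7, 8, 9, 11, 14} on the other; every edge crosses between the two sides.

Yes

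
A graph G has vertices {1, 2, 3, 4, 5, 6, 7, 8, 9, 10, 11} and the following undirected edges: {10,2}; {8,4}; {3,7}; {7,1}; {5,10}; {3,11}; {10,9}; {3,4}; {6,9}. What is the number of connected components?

Component: {2, 5, 6, 9, 10}
Component: {1, 3, 4, 7, 8, 11}

2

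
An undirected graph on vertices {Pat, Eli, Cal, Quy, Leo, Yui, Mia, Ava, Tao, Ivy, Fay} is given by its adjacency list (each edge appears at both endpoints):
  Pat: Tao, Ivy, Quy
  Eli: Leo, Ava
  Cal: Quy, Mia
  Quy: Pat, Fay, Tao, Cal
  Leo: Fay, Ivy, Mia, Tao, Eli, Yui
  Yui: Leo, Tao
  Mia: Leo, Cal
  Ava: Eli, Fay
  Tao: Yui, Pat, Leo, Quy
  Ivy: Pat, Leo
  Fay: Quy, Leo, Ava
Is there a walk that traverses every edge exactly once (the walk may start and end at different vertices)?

Yes

Degrees: Pat:3, Eli:2, Cal:2, Quy:4, Leo:6, Yui:2, Mia:2, Ava:2, Tao:4, Ivy:2, Fay:3
Odd-degree vertices: Pat, Fay (2 total).
The non-isolated vertices are connected and exactly 2 have odd degree, so an Eulerian trail exists (from Pat to Fay).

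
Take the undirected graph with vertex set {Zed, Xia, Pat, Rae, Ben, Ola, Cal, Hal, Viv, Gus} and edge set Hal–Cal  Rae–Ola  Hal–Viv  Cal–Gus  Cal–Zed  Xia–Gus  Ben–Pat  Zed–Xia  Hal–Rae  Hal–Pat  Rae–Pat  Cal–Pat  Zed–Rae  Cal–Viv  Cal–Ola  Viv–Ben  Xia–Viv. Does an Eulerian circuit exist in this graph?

Degrees: Zed:3, Xia:3, Pat:4, Rae:4, Ben:2, Ola:2, Cal:6, Hal:4, Viv:4, Gus:2
Vertices with odd degree: Zed, Xia. An Eulerian circuit requires all degrees even.

No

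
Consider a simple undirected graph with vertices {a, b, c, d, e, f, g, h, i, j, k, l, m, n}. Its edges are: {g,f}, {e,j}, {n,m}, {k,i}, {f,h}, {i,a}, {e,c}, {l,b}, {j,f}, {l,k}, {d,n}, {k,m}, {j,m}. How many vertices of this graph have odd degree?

Degrees: a:1, b:1, c:1, d:1, e:2, f:3, g:1, h:1, i:2, j:3, k:3, l:2, m:3, n:2
Odd-degree vertices: a, b, c, d, f, g, h, j, k, m.

10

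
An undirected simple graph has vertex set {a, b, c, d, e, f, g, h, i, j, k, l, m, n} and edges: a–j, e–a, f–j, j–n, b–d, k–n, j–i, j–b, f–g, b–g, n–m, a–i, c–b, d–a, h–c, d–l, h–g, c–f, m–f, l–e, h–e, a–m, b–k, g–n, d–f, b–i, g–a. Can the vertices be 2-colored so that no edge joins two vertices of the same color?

No

j-i-b-j is an odd cycle (length 3), and a bipartite graph can contain only even cycles.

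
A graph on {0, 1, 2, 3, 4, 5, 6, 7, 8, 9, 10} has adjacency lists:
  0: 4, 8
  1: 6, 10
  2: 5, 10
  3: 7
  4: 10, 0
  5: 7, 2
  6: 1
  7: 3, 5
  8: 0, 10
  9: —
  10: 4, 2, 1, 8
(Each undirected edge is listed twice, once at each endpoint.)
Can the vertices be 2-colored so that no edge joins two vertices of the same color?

Yes

A valid 2-coloring puts {1, 2, 4, 7, 8, 9} on one side and {0, 3, 5, 6, 10} on the other; every edge crosses between the two sides.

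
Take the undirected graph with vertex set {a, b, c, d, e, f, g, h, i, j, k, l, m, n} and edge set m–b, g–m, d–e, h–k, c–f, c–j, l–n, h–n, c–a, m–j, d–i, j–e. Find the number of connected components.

Component: {h, k, l, n}
Component: {a, b, c, d, e, f, g, i, j, m}

2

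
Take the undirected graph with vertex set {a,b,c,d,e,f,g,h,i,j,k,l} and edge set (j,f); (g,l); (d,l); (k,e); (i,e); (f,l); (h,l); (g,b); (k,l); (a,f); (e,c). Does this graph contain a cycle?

The graph has 12 vertices, 11 edges, and 1 connected component.
A forest on 12 vertices with 1 component has exactly 11 edges, which matches — so no cycle.

No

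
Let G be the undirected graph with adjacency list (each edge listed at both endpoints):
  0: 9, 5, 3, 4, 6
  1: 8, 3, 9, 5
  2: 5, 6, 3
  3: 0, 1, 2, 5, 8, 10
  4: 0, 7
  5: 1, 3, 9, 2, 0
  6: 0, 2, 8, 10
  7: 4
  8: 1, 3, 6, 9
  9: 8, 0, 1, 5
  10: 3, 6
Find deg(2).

Neighbors of 2: 3, 5, 6.

3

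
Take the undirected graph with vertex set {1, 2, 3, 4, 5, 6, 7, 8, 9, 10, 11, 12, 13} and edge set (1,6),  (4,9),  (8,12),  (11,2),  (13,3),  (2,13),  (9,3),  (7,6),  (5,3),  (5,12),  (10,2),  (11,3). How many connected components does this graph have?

2

Component: {1, 6, 7}
Component: {2, 3, 4, 5, 8, 9, 10, 11, 12, 13}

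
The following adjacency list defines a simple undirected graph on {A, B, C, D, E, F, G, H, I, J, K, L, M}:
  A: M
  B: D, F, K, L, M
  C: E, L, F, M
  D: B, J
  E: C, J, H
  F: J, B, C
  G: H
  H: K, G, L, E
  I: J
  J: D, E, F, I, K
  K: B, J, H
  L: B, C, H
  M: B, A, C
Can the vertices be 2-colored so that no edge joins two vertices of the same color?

Yes

Partition the vertices as {D, E, F, G, I, K, L, M} vs {A, B, C, H, J}. Each listed edge has one endpoint in each part, so the graph is bipartite.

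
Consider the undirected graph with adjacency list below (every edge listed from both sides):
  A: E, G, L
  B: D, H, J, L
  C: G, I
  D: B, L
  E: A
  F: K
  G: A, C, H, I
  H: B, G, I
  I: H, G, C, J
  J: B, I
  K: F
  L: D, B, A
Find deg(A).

Neighbors of A: E, G, L.

3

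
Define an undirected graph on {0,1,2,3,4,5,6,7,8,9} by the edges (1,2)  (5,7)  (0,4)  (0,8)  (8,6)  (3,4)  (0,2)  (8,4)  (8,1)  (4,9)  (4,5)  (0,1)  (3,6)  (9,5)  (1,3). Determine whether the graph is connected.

Starting from 0 and exploring outward reaches every vertex (0, 4, 2, 8, 1, 3, 5, 9, 6, 7); the graph is connected.

Yes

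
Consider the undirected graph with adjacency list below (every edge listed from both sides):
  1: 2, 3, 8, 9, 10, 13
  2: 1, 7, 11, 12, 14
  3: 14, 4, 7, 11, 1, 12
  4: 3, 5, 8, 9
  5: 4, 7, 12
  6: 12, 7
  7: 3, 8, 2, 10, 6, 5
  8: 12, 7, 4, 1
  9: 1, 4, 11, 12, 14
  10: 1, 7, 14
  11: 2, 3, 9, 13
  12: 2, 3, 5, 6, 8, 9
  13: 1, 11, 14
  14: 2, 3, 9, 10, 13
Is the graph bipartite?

Yes

Partition the vertices as {2, 3, 5, 6, 8, 9, 10, 13} vs {1, 4, 7, 11, 12, 14}. Each listed edge has one endpoint in each part, so the graph is bipartite.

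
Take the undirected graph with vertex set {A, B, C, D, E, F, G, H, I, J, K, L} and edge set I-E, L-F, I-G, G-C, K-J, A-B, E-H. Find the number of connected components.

Component: {D}
Component: {A, B}
Component: {F, L}
Component: {J, K}
Component: {C, E, G, H, I}

5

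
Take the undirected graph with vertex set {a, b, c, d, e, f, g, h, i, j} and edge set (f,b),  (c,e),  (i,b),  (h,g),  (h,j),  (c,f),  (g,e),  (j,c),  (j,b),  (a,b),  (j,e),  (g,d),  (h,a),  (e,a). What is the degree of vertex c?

Neighbors of c: e, f, j.

3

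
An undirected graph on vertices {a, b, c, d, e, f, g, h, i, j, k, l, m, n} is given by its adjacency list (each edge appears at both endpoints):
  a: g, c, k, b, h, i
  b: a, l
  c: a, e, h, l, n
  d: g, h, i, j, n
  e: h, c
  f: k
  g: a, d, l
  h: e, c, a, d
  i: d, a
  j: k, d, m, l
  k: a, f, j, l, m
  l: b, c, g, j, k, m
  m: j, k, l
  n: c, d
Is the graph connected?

Starting from a and exploring outward reaches every vertex (a, h, g, i, c, k, b, e, d, l, n, m, f, j); the graph is connected.

Yes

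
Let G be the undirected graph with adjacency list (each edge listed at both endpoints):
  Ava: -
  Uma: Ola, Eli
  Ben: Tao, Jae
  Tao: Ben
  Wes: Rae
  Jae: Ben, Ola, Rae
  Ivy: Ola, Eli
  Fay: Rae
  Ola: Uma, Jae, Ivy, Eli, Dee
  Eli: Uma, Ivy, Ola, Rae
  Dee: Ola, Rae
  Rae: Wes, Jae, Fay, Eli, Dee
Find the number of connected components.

2

Component: {Ava}
Component: {Uma, Ben, Tao, Wes, Jae, Ivy, Fay, Ola, Eli, Dee, Rae}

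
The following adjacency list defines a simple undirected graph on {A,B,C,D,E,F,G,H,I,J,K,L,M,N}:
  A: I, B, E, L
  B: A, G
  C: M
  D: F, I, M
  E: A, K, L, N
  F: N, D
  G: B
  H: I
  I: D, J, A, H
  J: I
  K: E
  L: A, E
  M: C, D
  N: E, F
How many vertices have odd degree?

6

Degrees: A:4, B:2, C:1, D:3, E:4, F:2, G:1, H:1, I:4, J:1, K:1, L:2, M:2, N:2
Odd-degree vertices: C, D, G, H, J, K.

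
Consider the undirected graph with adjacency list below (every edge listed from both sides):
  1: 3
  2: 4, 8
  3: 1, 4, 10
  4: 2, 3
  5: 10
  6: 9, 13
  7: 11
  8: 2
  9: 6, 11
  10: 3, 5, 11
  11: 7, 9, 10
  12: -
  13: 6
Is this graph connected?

Component: {12}
Component: {1, 2, 3, 4, 5, 6, 7, 8, 9, 10, 11, 13}
No edge joins these 2 groups, so the graph is disconnected.

No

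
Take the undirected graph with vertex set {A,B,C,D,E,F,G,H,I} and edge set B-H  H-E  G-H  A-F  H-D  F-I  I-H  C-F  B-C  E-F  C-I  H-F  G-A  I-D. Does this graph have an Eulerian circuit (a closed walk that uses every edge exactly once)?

Degrees: A:2, B:2, C:3, D:2, E:2, F:5, G:2, H:6, I:4
C, F have odd degree; an Eulerian circuit needs every degree to be even, so none exists.

No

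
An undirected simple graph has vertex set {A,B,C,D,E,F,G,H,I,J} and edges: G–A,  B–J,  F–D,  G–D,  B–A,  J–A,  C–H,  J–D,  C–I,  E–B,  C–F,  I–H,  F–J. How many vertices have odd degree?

Degrees: A:3, B:3, C:3, D:3, E:1, F:3, G:2, H:2, I:2, J:4
Odd-degree vertices: A, B, C, D, E, F.

6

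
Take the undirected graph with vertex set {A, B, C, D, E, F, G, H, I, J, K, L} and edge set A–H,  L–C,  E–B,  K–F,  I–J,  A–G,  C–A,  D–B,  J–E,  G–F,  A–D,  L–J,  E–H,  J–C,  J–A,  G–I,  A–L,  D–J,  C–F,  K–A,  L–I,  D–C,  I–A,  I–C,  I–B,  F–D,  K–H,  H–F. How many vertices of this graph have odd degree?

Degrees: A:8, B:3, C:6, D:5, E:3, F:5, G:3, H:4, I:6, J:6, K:3, L:4
Odd-degree vertices: B, D, E, F, G, K.

6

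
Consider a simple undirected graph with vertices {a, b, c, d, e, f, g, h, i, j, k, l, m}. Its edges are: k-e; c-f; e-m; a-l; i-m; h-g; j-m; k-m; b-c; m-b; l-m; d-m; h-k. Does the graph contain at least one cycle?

|V| = 13, |E| = 13, number of components = 1.
Since 13 > 13 - 1, a cycle must exist; for instance m-k-e-m.

Yes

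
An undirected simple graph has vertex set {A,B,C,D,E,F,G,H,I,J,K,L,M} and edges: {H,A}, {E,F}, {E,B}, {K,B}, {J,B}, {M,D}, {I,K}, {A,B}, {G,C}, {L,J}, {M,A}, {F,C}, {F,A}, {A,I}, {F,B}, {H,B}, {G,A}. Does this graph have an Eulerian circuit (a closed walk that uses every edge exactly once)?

No

Degrees: A:6, B:6, C:2, D:1, E:2, F:4, G:2, H:2, I:2, J:2, K:2, L:1, M:2
Vertices with odd degree: D, L. An Eulerian circuit requires all degrees even.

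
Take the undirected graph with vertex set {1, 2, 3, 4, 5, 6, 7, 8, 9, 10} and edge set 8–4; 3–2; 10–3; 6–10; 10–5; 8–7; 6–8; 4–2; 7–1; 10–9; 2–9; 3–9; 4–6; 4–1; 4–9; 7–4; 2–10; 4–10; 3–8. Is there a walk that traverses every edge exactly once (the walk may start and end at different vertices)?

No

Degrees: 1:2, 2:4, 3:4, 4:7, 5:1, 6:3, 7:3, 8:4, 9:4, 10:6
Odd-degree vertices: 4, 5, 6, 7 (4 total).
With 4 odd-degree vertices (more than two), no single trail can use every edge.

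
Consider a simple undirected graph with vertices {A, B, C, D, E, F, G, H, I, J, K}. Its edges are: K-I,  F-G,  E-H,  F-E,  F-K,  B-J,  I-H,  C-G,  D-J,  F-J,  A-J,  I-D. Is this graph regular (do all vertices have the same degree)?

No

Degrees: A:1, B:1, C:1, D:2, E:2, F:4, G:2, H:2, I:3, J:4, K:2
Vertex A has degree 1 while F has degree 4, so the graph is not regular.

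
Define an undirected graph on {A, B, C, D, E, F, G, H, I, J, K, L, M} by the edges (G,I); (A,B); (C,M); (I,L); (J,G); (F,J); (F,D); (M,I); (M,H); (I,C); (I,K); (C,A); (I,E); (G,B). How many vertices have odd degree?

Degrees: A:2, B:2, C:3, D:1, E:1, F:2, G:3, H:1, I:6, J:2, K:1, L:1, M:3
Odd-degree vertices: C, D, E, G, H, K, L, M.

8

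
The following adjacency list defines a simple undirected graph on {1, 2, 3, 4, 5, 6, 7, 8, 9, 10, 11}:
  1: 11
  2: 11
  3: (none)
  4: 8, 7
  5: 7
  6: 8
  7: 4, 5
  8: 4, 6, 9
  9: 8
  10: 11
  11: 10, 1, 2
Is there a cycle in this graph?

No

The graph has 11 vertices, 8 edges, and 3 connected components.
A forest on 11 vertices with 3 components has exactly 8 edges, which matches — so no cycle.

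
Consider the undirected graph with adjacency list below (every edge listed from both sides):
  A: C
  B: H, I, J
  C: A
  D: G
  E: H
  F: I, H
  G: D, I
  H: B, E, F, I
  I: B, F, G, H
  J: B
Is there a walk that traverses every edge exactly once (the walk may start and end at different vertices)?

Degrees: A:1, B:3, C:1, D:1, E:1, F:2, G:2, H:4, I:4, J:1
Odd-degree vertices: A, B, C, D, E, J (6 total).
An Eulerian trail requires 0 or 2 odd-degree vertices; here there are 6.

No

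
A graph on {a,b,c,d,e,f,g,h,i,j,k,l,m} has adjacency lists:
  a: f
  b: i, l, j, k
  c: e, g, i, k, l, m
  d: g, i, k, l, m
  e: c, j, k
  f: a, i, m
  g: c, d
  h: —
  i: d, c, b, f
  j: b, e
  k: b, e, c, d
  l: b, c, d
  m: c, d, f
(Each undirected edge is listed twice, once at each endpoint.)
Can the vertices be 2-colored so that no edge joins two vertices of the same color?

k-e-c-k is an odd cycle (length 3), and a bipartite graph can contain only even cycles.

No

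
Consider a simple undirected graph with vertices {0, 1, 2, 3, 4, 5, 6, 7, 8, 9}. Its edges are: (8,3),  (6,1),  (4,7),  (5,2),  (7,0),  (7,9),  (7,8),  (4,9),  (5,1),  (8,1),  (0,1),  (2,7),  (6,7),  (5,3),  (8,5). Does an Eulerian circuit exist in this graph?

Yes

Degrees: 0:2, 1:4, 2:2, 3:2, 4:2, 5:4, 6:2, 7:6, 8:4, 9:2
All degrees are even and the non-isolated vertices are connected — an Eulerian circuit exists.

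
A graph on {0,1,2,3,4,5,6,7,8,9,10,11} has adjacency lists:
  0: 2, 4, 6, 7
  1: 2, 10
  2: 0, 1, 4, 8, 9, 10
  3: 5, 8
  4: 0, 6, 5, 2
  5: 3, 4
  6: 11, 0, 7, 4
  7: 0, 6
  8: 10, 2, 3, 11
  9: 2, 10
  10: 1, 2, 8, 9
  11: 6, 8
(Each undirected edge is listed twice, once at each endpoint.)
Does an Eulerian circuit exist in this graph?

Degrees: 0:4, 1:2, 2:6, 3:2, 4:4, 5:2, 6:4, 7:2, 8:4, 9:2, 10:4, 11:2
Every vertex has even degree and the edges form a single connected piece, so an Eulerian circuit exists.

Yes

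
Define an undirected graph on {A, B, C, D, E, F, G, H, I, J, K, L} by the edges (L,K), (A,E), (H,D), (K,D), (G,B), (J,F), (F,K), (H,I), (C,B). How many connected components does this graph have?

3

Component: {A, E}
Component: {B, C, G}
Component: {D, F, H, I, J, K, L}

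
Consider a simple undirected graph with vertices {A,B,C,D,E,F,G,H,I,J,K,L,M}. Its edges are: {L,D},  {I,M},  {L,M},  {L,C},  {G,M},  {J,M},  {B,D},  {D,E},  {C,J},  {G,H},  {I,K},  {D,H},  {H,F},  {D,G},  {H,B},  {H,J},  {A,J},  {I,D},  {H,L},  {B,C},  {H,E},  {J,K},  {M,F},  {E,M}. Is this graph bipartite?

The cycle G-D-H-G has length 3, which is odd, so the graph is not bipartite.

No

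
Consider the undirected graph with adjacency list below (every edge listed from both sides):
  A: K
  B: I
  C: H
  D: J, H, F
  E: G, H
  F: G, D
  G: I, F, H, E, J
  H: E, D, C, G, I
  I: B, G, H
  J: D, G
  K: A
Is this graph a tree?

|V| = 11, |E| = 13.
It splits into 2 components, so it cannot be a tree.

No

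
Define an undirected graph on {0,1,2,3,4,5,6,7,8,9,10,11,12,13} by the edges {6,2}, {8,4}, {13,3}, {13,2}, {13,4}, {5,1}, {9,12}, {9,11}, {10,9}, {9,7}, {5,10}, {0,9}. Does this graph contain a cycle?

No

|V| = 14, |E| = 12, number of components = 2.
Since 12 = 14 - 2, the graph is a forest and contains no cycle.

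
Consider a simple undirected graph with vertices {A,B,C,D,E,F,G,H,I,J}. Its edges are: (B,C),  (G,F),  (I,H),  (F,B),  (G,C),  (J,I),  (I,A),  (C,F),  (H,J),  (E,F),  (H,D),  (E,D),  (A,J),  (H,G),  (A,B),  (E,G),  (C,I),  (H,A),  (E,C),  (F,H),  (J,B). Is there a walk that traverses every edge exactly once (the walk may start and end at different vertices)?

Degrees: A:4, B:4, C:5, D:2, E:4, F:5, G:4, H:6, I:4, J:4
Odd-degree vertices: C, F (2 total).
The non-isolated vertices are connected and exactly 2 have odd degree, so an Eulerian trail exists (from C to F).

Yes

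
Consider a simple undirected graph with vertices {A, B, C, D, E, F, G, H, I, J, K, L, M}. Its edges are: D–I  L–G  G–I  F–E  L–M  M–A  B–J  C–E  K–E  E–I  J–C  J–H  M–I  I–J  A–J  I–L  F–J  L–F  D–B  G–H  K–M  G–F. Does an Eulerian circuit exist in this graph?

Degrees: A:2, B:2, C:2, D:2, E:4, F:4, G:4, H:2, I:6, J:6, K:2, L:4, M:4
All degrees are even and the non-isolated vertices are connected — an Eulerian circuit exists.

Yes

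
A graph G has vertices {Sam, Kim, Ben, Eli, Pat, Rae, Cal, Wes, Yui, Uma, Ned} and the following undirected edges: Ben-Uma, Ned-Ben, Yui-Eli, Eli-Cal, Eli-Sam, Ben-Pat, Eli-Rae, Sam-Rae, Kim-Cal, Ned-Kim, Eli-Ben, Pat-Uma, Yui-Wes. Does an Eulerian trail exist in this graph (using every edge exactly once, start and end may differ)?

Degrees: Sam:2, Kim:2, Ben:4, Eli:5, Pat:2, Rae:2, Cal:2, Wes:1, Yui:2, Uma:2, Ned:2
Odd-degree vertices: Eli, Wes (2 total).
The non-isolated vertices are connected and exactly 2 have odd degree, so an Eulerian trail exists (from Eli to Wes).

Yes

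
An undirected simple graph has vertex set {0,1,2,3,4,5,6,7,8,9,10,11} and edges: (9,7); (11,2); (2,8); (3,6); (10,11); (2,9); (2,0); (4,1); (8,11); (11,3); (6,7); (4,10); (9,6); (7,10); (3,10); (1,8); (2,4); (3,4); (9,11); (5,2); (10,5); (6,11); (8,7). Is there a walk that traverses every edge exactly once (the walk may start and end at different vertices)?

Degrees: 0:1, 1:2, 2:6, 3:4, 4:4, 5:2, 6:4, 7:4, 8:4, 9:4, 10:5, 11:6
Odd-degree vertices: 0, 10 (2 total).
The non-isolated vertices are connected and exactly 2 have odd degree, so an Eulerian trail exists (from 0 to 10).

Yes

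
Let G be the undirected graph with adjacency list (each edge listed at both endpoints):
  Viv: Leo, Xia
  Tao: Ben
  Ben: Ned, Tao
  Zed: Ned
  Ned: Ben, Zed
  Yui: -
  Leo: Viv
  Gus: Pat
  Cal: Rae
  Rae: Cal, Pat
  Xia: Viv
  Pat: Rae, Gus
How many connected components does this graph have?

Component: {Yui}
Component: {Viv, Leo, Xia}
Component: {Tao, Ben, Zed, Ned}
Component: {Gus, Cal, Rae, Pat}

4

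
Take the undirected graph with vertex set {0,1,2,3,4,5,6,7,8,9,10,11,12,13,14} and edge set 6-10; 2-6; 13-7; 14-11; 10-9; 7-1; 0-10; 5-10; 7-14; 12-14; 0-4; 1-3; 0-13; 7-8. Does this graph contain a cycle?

No

|V| = 15, |E| = 14, number of components = 1.
Since 14 = 15 - 1, the graph is a forest and contains no cycle.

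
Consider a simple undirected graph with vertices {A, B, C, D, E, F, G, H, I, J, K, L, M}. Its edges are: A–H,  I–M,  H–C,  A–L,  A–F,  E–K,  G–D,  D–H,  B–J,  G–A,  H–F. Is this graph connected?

No

Component: {B, J}
Component: {E, K}
Component: {I, M}
Component: {A, C, D, F, G, H, L}
There are 4 separate components, so the graph is not connected.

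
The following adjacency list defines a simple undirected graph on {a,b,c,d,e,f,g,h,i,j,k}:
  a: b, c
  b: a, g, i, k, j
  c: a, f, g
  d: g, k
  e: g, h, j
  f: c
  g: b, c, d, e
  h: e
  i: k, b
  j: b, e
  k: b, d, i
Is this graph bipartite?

No

The cycle b-i-k-b has length 3, which is odd, so the graph is not bipartite.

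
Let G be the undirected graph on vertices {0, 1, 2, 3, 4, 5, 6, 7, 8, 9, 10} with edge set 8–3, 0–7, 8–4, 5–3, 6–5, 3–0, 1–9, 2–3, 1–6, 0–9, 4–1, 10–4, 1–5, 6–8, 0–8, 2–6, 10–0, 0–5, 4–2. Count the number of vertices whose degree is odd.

2

Degrees: 0:6, 1:4, 2:3, 3:4, 4:4, 5:4, 6:4, 7:1, 8:4, 9:2, 10:2
Odd-degree vertices: 2, 7.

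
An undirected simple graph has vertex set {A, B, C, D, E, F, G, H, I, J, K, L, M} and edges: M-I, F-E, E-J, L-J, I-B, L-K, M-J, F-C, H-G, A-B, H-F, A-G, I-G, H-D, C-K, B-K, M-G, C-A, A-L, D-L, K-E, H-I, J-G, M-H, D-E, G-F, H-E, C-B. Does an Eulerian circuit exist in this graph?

Degrees: A:4, B:4, C:4, D:3, E:5, F:4, G:6, H:6, I:4, J:4, K:4, L:4, M:4
D, E have odd degree; an Eulerian circuit needs every degree to be even, so none exists.

No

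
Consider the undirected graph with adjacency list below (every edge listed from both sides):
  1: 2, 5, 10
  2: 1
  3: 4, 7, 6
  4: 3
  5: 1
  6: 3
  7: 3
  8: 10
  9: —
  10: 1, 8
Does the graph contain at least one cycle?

|V| = 10, |E| = 7, number of components = 3.
A forest on 10 vertices with 3 components has exactly 7 edges, which matches — so no cycle.

No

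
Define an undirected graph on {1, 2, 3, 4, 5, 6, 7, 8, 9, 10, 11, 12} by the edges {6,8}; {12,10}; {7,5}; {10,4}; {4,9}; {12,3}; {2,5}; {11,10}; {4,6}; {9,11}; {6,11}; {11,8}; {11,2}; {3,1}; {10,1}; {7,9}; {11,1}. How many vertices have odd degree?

4

Degrees: 1:3, 2:2, 3:2, 4:3, 5:2, 6:3, 7:2, 8:2, 9:3, 10:4, 11:6, 12:2
Odd-degree vertices: 1, 4, 6, 9.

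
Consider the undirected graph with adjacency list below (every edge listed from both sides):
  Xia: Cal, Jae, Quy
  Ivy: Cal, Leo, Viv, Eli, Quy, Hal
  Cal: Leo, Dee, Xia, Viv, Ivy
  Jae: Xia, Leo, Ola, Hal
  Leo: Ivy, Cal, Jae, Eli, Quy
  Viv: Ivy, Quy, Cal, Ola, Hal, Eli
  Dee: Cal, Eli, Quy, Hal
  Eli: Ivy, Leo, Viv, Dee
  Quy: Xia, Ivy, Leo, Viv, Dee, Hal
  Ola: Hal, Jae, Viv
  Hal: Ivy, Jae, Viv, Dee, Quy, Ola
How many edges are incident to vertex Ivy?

6

Neighbors of Ivy: Cal, Leo, Viv, Eli, Quy, Hal.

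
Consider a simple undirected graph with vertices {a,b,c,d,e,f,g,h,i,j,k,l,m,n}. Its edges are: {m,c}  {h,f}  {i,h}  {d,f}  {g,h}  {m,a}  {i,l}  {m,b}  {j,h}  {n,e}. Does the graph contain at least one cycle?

No

The graph has 14 vertices, 10 edges, and 4 connected components.
Since 10 = 14 - 4, the graph is a forest and contains no cycle.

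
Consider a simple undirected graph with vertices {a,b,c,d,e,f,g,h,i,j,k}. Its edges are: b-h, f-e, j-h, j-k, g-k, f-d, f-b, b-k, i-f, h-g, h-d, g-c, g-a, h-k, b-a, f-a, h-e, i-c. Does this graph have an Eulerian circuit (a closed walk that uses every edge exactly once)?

Degrees: a:3, b:4, c:2, d:2, e:2, f:5, g:4, h:6, i:2, j:2, k:4
Vertices with odd degree: a, f. An Eulerian circuit requires all degrees even.

No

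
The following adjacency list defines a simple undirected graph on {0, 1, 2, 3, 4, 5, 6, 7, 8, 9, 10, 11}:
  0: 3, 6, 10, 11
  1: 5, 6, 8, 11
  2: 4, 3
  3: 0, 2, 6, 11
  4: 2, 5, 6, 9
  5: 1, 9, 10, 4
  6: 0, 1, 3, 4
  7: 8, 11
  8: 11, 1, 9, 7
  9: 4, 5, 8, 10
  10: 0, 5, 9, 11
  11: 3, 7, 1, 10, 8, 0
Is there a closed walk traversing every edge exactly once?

Yes

Degrees: 0:4, 1:4, 2:2, 3:4, 4:4, 5:4, 6:4, 7:2, 8:4, 9:4, 10:4, 11:6
Every vertex has even degree and the edges form a single connected piece, so an Eulerian circuit exists.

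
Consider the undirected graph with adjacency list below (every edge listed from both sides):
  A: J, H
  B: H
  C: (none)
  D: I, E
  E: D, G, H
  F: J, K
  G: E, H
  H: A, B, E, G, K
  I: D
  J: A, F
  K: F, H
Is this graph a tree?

|V| = 11, |E| = 11.
It is not connected, so it is not a tree.

No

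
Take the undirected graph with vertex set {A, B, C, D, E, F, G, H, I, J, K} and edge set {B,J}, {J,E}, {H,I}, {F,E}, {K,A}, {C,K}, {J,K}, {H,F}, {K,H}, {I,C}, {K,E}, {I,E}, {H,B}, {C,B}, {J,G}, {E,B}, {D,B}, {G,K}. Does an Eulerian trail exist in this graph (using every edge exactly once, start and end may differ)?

Degrees: A:1, B:5, C:3, D:1, E:5, F:2, G:2, H:4, I:3, J:4, K:6
Odd-degree vertices: A, B, C, D, E, I (6 total).
An Eulerian trail requires 0 or 2 odd-degree vertices; here there are 6.

No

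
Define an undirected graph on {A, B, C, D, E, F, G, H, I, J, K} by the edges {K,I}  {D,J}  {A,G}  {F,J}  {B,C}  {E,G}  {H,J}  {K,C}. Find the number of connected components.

3

Component: {A, E, G}
Component: {B, C, I, K}
Component: {D, F, H, J}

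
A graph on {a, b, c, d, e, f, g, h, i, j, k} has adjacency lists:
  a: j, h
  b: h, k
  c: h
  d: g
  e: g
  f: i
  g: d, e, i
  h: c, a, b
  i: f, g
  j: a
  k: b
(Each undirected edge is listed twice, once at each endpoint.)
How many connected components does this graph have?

2

Component: {d, e, f, g, i}
Component: {a, b, c, h, j, k}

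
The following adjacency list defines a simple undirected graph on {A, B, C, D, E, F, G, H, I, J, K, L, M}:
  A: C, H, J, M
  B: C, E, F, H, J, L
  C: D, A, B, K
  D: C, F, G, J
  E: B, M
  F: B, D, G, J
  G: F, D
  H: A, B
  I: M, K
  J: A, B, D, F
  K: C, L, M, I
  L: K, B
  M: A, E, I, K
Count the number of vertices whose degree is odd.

Degrees: A:4, B:6, C:4, D:4, E:2, F:4, G:2, H:2, I:2, J:4, K:4, L:2, M:4
Odd-degree vertices: none.

0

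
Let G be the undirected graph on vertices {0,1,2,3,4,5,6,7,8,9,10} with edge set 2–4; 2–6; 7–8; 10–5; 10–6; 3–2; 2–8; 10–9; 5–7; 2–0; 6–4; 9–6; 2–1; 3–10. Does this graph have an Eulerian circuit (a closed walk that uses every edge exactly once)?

No

Degrees: 0:1, 1:1, 2:6, 3:2, 4:2, 5:2, 6:4, 7:2, 8:2, 9:2, 10:4
Vertices with odd degree: 0, 1. An Eulerian circuit requires all degrees even.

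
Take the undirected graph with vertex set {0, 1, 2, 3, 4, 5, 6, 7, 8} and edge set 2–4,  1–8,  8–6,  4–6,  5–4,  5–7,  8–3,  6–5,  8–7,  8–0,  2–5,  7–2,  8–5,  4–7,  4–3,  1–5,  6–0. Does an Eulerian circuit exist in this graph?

No

Degrees: 0:2, 1:2, 2:3, 3:2, 4:5, 5:6, 6:4, 7:4, 8:6
2, 4 have odd degree; an Eulerian circuit needs every degree to be even, so none exists.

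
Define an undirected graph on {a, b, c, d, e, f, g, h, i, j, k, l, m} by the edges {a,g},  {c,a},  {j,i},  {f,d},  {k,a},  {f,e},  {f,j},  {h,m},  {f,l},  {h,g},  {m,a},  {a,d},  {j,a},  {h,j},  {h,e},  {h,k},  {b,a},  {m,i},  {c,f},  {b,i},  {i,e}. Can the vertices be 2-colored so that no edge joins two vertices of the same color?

A valid 2-coloring puts {b, c, d, e, g, j, k, l, m} on one side and {a, f, h, i} on the other; every edge crosses between the two sides.

Yes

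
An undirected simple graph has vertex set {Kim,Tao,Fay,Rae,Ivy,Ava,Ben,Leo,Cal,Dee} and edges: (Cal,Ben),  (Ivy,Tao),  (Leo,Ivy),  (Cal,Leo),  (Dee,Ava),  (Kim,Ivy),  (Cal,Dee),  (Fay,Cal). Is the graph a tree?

No

|V| = 10, |E| = 8.
It splits into 2 components, so it cannot be a tree.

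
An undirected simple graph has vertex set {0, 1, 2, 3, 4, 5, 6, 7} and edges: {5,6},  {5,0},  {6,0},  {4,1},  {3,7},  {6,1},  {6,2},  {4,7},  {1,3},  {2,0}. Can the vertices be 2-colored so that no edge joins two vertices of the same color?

No

2-0-6-2 is an odd cycle (length 3), and a bipartite graph can contain only even cycles.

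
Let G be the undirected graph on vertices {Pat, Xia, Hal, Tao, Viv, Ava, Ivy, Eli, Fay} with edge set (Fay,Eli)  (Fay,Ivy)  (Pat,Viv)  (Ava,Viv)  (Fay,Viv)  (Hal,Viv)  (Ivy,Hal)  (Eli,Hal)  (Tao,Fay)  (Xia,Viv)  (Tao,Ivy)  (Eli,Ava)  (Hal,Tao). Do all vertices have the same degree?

Degrees: Pat:1, Xia:1, Hal:4, Tao:3, Viv:5, Ava:2, Ivy:3, Eli:3, Fay:4
Vertex Pat has degree 1 while Viv has degree 5, so the graph is not regular.

No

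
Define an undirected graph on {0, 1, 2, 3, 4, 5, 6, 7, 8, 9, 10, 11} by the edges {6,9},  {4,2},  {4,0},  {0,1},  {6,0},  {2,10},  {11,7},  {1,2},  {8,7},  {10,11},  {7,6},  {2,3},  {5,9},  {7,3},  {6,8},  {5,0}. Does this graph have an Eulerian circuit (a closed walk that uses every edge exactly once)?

Degrees: 0:4, 1:2, 2:4, 3:2, 4:2, 5:2, 6:4, 7:4, 8:2, 9:2, 10:2, 11:2
All degrees are even and the non-isolated vertices are connected — an Eulerian circuit exists.

Yes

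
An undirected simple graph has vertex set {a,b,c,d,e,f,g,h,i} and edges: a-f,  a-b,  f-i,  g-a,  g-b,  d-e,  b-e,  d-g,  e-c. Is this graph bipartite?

g-b-a-g is an odd cycle (length 3), and a bipartite graph can contain only even cycles.

No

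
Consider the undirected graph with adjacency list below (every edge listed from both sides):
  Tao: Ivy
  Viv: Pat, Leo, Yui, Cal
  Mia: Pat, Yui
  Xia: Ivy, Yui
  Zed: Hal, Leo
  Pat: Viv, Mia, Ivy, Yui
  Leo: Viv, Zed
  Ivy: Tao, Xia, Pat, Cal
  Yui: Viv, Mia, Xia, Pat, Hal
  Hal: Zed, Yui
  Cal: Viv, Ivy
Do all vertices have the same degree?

No

Degrees: Tao:1, Viv:4, Mia:2, Xia:2, Zed:2, Pat:4, Leo:2, Ivy:4, Yui:5, Hal:2, Cal:2
Vertex Tao has degree 1 while Yui has degree 5, so the graph is not regular.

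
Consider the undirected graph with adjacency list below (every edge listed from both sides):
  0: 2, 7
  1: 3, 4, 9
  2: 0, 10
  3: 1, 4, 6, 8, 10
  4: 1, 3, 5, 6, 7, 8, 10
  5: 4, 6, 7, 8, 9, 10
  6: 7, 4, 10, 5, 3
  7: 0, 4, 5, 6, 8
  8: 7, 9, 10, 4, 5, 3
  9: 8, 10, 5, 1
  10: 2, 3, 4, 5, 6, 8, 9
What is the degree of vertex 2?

Neighbors of 2: 0, 10.

2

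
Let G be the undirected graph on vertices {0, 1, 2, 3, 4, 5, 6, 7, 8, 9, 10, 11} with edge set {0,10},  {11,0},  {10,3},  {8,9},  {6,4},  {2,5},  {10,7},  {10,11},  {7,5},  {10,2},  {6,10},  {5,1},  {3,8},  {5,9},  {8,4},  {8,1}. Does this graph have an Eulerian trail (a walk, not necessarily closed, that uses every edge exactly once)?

Yes

Degrees: 0:2, 1:2, 2:2, 3:2, 4:2, 5:4, 6:2, 7:2, 8:4, 9:2, 10:6, 11:2
Odd-degree vertices: none (0 total).
With 0 odd-degree vertices and all edges in one connected piece, an Eulerian trail exists.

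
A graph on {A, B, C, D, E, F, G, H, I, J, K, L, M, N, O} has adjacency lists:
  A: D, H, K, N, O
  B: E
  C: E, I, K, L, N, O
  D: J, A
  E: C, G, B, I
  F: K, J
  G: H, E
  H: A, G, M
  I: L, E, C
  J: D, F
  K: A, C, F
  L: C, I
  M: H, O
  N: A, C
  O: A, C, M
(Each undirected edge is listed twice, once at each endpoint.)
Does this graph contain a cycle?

|V| = 15, |E| = 21, number of components = 1.
Since 21 > 15 - 1, a cycle must exist; for instance C-L-I-E-C.

Yes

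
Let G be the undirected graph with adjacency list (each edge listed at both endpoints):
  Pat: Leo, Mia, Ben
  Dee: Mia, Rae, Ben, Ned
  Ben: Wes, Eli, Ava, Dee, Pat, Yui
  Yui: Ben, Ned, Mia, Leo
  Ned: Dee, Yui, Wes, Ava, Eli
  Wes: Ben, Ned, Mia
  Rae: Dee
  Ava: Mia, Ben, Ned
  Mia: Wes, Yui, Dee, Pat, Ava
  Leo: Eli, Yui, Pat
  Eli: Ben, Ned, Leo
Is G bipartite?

Yes

A valid 2-coloring puts {Ben, Ned, Rae, Mia, Leo} on one side and {Pat, Dee, Yui, Wes, Ava, Eli} on the other; every edge crosses between the two sides.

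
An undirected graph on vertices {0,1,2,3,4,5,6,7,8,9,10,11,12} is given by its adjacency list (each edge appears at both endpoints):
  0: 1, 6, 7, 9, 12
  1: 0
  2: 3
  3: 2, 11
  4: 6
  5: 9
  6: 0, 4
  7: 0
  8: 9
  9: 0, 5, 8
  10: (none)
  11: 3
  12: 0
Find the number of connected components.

3

Component: {10}
Component: {2, 3, 11}
Component: {0, 1, 4, 5, 6, 7, 8, 9, 12}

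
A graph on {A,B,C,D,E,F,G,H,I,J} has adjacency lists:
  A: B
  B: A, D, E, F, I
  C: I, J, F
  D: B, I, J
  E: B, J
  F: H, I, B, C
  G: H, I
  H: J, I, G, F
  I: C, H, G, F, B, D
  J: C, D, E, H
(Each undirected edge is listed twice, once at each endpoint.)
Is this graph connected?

A breadth-first search from A visits A, B, D, E, I, F, J, G, C, H — all 10 vertices — so the graph is connected.

Yes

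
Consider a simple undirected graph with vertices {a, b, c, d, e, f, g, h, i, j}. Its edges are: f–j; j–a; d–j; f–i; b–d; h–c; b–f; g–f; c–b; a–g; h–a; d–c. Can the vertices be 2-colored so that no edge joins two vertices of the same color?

No

The cycle d-b-c-d has length 3, which is odd, so the graph is not bipartite.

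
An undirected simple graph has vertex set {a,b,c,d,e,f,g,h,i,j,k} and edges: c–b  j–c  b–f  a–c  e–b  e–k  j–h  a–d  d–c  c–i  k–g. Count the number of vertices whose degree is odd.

Degrees: a:2, b:3, c:5, d:2, e:2, f:1, g:1, h:1, i:1, j:2, k:2
Odd-degree vertices: b, c, f, g, h, i.

6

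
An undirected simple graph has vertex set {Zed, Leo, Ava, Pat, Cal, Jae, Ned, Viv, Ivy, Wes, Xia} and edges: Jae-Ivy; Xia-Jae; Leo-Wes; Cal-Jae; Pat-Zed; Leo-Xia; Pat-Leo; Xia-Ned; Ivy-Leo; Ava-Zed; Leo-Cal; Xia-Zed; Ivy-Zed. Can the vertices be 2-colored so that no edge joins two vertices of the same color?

Partition the vertices as {Ava, Pat, Cal, Viv, Ivy, Wes, Xia} vs {Zed, Leo, Jae, Ned}. Each listed edge has one endpoint in each part, so the graph is bipartite.

Yes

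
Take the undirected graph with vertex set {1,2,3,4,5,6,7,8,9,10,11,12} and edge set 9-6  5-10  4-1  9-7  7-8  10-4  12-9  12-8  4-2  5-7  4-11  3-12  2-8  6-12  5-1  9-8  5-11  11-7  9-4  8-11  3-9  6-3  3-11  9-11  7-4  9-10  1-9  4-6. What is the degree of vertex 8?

Neighbors of 8: 2, 7, 9, 11, 12.

5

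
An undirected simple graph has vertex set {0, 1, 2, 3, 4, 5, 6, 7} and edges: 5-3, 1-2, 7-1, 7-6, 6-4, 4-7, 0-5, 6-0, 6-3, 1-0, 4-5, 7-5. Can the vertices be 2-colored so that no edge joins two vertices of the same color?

No

The cycle 5-4-7-5 has length 3, which is odd, so the graph is not bipartite.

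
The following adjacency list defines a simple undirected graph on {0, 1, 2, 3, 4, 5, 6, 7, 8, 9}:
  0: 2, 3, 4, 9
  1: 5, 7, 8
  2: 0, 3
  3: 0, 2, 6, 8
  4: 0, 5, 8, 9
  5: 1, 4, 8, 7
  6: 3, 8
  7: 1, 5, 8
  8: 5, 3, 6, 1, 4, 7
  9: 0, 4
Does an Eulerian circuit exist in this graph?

No

Degrees: 0:4, 1:3, 2:2, 3:4, 4:4, 5:4, 6:2, 7:3, 8:6, 9:2
Vertices with odd degree: 1, 7. An Eulerian circuit requires all degrees even.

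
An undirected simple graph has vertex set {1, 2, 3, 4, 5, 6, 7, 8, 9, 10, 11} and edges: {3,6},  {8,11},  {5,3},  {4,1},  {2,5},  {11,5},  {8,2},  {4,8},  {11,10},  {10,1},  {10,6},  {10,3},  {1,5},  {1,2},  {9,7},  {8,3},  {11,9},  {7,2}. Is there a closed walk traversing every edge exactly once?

Degrees: 1:4, 2:4, 3:4, 4:2, 5:4, 6:2, 7:2, 8:4, 9:2, 10:4, 11:4
All degrees are even and the non-isolated vertices are connected — an Eulerian circuit exists.

Yes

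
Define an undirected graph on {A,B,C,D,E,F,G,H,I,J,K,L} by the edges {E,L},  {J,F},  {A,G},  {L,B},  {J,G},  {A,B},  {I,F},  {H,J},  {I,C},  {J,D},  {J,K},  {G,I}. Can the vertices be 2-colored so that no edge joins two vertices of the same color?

Color {B, C, D, E, F, G, H, K} black and {A, I, J, L} white. No edge joins two same-colored vertices, so the graph is bipartite.

Yes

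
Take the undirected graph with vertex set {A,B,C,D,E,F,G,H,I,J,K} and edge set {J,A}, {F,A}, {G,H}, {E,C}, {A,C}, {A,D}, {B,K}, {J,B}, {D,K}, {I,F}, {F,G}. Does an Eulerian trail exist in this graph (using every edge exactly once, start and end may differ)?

No

Degrees: A:4, B:2, C:2, D:2, E:1, F:3, G:2, H:1, I:1, J:2, K:2
Odd-degree vertices: E, F, H, I (4 total).
An Eulerian trail requires 0 or 2 odd-degree vertices; here there are 4.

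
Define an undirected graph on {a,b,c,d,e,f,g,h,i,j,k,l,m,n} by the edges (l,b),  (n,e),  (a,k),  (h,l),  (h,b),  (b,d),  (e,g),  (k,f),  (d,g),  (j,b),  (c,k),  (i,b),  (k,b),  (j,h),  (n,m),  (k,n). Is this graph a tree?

No

The graph has 14 vertices and 16 edges.
A tree on 14 vertices has exactly 13 edges; this graph has 16, so it contains a cycle and is not a tree.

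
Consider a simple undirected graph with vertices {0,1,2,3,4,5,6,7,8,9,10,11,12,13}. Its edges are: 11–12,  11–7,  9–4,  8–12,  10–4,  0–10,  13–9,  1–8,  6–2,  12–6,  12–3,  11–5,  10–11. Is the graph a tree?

Yes

|V| = 14, |E| = 13.
Connected and |E| = |V| - 1, which characterizes a tree.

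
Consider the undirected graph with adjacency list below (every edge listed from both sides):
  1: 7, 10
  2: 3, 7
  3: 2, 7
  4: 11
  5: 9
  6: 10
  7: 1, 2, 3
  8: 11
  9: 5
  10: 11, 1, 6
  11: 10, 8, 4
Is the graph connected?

No

Component: {5, 9}
Component: {1, 2, 3, 4, 6, 7, 8, 10, 11}
No edge joins these 2 groups, so the graph is disconnected.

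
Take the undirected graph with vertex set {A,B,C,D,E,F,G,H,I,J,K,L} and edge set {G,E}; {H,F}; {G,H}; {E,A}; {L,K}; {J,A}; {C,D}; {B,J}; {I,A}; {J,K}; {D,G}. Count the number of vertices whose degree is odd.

8

Degrees: A:3, B:1, C:1, D:2, E:2, F:1, G:3, H:2, I:1, J:3, K:2, L:1
Odd-degree vertices: A, B, C, F, G, I, J, L.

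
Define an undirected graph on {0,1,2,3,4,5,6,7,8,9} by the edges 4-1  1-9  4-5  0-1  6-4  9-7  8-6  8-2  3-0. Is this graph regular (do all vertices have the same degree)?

Degrees: 0:2, 1:3, 2:1, 3:1, 4:3, 5:1, 6:2, 7:1, 8:2, 9:2
Vertex 2 has degree 1 while 1 has degree 3, so the graph is not regular.

No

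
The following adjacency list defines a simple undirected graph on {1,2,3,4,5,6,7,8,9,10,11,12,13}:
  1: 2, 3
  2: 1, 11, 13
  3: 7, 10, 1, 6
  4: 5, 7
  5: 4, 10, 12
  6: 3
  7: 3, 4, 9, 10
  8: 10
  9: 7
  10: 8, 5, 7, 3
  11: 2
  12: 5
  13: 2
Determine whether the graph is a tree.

The graph has 13 vertices and 14 edges.
Connected but with 14 > 12 edges, so it has a cycle and is not a tree.

No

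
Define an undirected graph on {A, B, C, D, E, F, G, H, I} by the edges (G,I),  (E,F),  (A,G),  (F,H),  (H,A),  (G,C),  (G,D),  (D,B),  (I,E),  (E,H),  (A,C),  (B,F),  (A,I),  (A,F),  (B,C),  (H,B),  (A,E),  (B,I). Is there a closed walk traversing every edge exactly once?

Degrees: A:6, B:5, C:3, D:2, E:4, F:4, G:4, H:4, I:4
B, C have odd degree; an Eulerian circuit needs every degree to be even, so none exists.

No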